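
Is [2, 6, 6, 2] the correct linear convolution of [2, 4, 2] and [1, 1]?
Recompute linear convolution of [2, 4, 2] and [1, 1]: y[0] = 2×1 = 2; y[1] = 2×1 + 4×1 = 6; y[2] = 4×1 + 2×1 = 6; y[3] = 2×1 = 2 → [2, 6, 6, 2]. Given [2, 6, 6, 2] matches, so answer: Yes

Yes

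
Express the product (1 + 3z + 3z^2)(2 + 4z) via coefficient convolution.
Ascending coefficients: a = [1, 3, 3], b = [2, 4]. c[0] = 1×2 = 2; c[1] = 1×4 + 3×2 = 10; c[2] = 3×4 + 3×2 = 18; c[3] = 3×4 = 12. Result coefficients: [2, 10, 18, 12] → 2 + 10z + 18z^2 + 12z^3

2 + 10z + 18z^2 + 12z^3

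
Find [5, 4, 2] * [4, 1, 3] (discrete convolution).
y[0] = 5×4 = 20; y[1] = 5×1 + 4×4 = 21; y[2] = 5×3 + 4×1 + 2×4 = 27; y[3] = 4×3 + 2×1 = 14; y[4] = 2×3 = 6

[20, 21, 27, 14, 6]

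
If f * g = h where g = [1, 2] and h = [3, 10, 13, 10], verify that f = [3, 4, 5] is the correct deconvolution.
Forward-compute [3, 4, 5] * [1, 2]: h[0] = 3×1 = 3; h[1] = 3×2 + 4×1 = 10; h[2] = 4×2 + 5×1 = 13; h[3] = 5×2 = 10 → [3, 10, 13, 10]. Matches given h = [3, 10, 13, 10], so verified.

Verified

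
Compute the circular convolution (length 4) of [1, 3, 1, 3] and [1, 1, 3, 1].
Use y[k] = Σ_j u[j]·v[(k-j) mod 4]. y[0] = 1×1 + 3×1 + 1×3 + 3×1 = 10; y[1] = 1×1 + 3×1 + 1×1 + 3×3 = 14; y[2] = 1×3 + 3×1 + 1×1 + 3×1 = 10; y[3] = 1×1 + 3×3 + 1×1 + 3×1 = 14. Result: [10, 14, 10, 14]

[10, 14, 10, 14]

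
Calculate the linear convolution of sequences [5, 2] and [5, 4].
y[0] = 5×5 = 25; y[1] = 5×4 + 2×5 = 30; y[2] = 2×4 = 8

[25, 30, 8]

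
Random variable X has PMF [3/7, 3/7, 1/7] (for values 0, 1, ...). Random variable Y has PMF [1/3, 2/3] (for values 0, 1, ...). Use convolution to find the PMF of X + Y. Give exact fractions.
P(X+Y=k) = Σ_i P(X=i)·P(Y=k-i) — a convolution of [3/7, 3/7, 1/7] and [1/3, 2/3]. P(X+Y=0) = (3/7)×(1/3) = 1/7; P(X+Y=1) = (3/7)×(2/3) + (3/7)×(1/3) = 2/7 + 1/7 = 3/7; P(X+Y=2) = (3/7)×(2/3) + (1/7)×(1/3) = 2/7 + 1/21 = 1/3; P(X+Y=3) = (1/7)×(2/3) = 2/21. PMF: [1/7, 3/7, 1/3, 2/21] (sums to 1 ✓)

[1/7, 3/7, 1/3, 2/21]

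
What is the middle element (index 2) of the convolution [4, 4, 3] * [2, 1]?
Use y[k] = Σ_i a[i]·b[k-i] at k=2. y[2] = 4×1 + 3×2 = 10

10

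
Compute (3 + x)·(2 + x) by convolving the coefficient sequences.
Ascending coefficients: a = [3, 1], b = [2, 1]. c[0] = 3×2 = 6; c[1] = 3×1 + 1×2 = 5; c[2] = 1×1 = 1. Result coefficients: [6, 5, 1] → 6 + 5x + x^2

6 + 5x + x^2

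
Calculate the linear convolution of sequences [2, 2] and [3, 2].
y[0] = 2×3 = 6; y[1] = 2×2 + 2×3 = 10; y[2] = 2×2 = 4

[6, 10, 4]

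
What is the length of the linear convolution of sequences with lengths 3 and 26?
Linear/full convolution length: m + n - 1 = 3 + 26 - 1 = 28

28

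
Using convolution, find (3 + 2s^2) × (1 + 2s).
Ascending coefficients: a = [3, 0, 2], b = [1, 2]. c[0] = 3×1 = 3; c[1] = 3×2 + 0×1 = 6; c[2] = 0×2 + 2×1 = 2; c[3] = 2×2 = 4. Result coefficients: [3, 6, 2, 4] → 3 + 6s + 2s^2 + 4s^3

3 + 6s + 2s^2 + 4s^3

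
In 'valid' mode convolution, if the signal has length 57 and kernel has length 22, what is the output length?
'Valid' mode counts only positions where the kernel fully overlaps the signal: m - n + 1 = 57 - 22 + 1 = 36

36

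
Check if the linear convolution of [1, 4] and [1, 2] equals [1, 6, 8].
Recompute linear convolution of [1, 4] and [1, 2]: y[0] = 1×1 = 1; y[1] = 1×2 + 4×1 = 6; y[2] = 4×2 = 8 → [1, 6, 8]. Given [1, 6, 8] matches, so answer: Yes

Yes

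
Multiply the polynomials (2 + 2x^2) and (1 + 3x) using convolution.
Ascending coefficients: a = [2, 0, 2], b = [1, 3]. c[0] = 2×1 = 2; c[1] = 2×3 + 0×1 = 6; c[2] = 0×3 + 2×1 = 2; c[3] = 2×3 = 6. Result coefficients: [2, 6, 2, 6] → 2 + 6x + 2x^2 + 6x^3

2 + 6x + 2x^2 + 6x^3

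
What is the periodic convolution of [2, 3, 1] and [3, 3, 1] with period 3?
Use y[k] = Σ_j s[j]·t[(k-j) mod 3]. y[0] = 2×3 + 3×1 + 1×3 = 12; y[1] = 2×3 + 3×3 + 1×1 = 16; y[2] = 2×1 + 3×3 + 1×3 = 14. Result: [12, 16, 14]

[12, 16, 14]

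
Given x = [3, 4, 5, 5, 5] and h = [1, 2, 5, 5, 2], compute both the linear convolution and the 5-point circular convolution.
Linear: y_lin[0] = 3×1 = 3; y_lin[1] = 3×2 + 4×1 = 10; y_lin[2] = 3×5 + 4×2 + 5×1 = 28; y_lin[3] = 3×5 + 4×5 + 5×2 + 5×1 = 50; y_lin[4] = 3×2 + 4×5 + 5×5 + 5×2 + 5×1 = 66; y_lin[5] = 4×2 + 5×5 + 5×5 + 5×2 = 68; y_lin[6] = 5×2 + 5×5 + 5×5 = 60; y_lin[7] = 5×2 + 5×5 = 35; y_lin[8] = 5×2 = 10 → [3, 10, 28, 50, 66, 68, 60, 35, 10]. Circular (length 5): y[0] = 3×1 + 4×2 + 5×5 + 5×5 + 5×2 = 71; y[1] = 3×2 + 4×1 + 5×2 + 5×5 + 5×5 = 70; y[2] = 3×5 + 4×2 + 5×1 + 5×2 + 5×5 = 63; y[3] = 3×5 + 4×5 + 5×2 + 5×1 + 5×2 = 60; y[4] = 3×2 + 4×5 + 5×5 + 5×2 + 5×1 = 66 → [71, 70, 63, 60, 66]

Linear: [3, 10, 28, 50, 66, 68, 60, 35, 10], Circular: [71, 70, 63, 60, 66]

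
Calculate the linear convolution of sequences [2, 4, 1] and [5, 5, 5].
y[0] = 2×5 = 10; y[1] = 2×5 + 4×5 = 30; y[2] = 2×5 + 4×5 + 1×5 = 35; y[3] = 4×5 + 1×5 = 25; y[4] = 1×5 = 5

[10, 30, 35, 25, 5]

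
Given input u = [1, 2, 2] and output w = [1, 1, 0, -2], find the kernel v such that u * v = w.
Output length 4 = len(u) + len(v) - 1 ⇒ len(v) = 2. Solve v forward using v[k] = (w[k] - Σ_{i≥1} u[i]·v[k-i]) / u[0]: v[0] = w[0] / u[0] = 1 / 1 = 1; v[1] = (w[1] - 2×1) / u[0] = (1 - 2×1) / 1 = -1. So v = [1, -1]. Forward-check [1, 2, 2] * [1, -1]: w[0] = 1×1 = 1; w[1] = 1×-1 + 2×1 = 1; w[2] = 2×-1 + 2×1 = 0; w[3] = 2×-1 = -2 → [1, 1, 0, -2] ✓

[1, -1]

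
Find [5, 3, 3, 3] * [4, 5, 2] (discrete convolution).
y[0] = 5×4 = 20; y[1] = 5×5 + 3×4 = 37; y[2] = 5×2 + 3×5 + 3×4 = 37; y[3] = 3×2 + 3×5 + 3×4 = 33; y[4] = 3×2 + 3×5 = 21; y[5] = 3×2 = 6

[20, 37, 37, 33, 21, 6]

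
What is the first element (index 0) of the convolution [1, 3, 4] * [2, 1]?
Use y[k] = Σ_i a[i]·b[k-i] at k=0. y[0] = 1×2 = 2

2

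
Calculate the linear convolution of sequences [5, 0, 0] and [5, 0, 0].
y[0] = 5×5 = 25; y[1] = 5×0 + 0×5 = 0; y[2] = 5×0 + 0×0 + 0×5 = 0; y[3] = 0×0 + 0×0 = 0; y[4] = 0×0 = 0

[25, 0, 0, 0, 0]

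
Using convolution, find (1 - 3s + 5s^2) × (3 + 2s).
Ascending coefficients: a = [1, -3, 5], b = [3, 2]. c[0] = 1×3 = 3; c[1] = 1×2 + -3×3 = -7; c[2] = -3×2 + 5×3 = 9; c[3] = 5×2 = 10. Result coefficients: [3, -7, 9, 10] → 3 - 7s + 9s^2 + 10s^3

3 - 7s + 9s^2 + 10s^3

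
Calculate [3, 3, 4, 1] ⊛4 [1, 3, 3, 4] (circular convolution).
Use y[k] = Σ_j s[j]·t[(k-j) mod 4]. y[0] = 3×1 + 3×4 + 4×3 + 1×3 = 30; y[1] = 3×3 + 3×1 + 4×4 + 1×3 = 31; y[2] = 3×3 + 3×3 + 4×1 + 1×4 = 26; y[3] = 3×4 + 3×3 + 4×3 + 1×1 = 34. Result: [30, 31, 26, 34]

[30, 31, 26, 34]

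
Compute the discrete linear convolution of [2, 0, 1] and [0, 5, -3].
y[0] = 2×0 = 0; y[1] = 2×5 + 0×0 = 10; y[2] = 2×-3 + 0×5 + 1×0 = -6; y[3] = 0×-3 + 1×5 = 5; y[4] = 1×-3 = -3

[0, 10, -6, 5, -3]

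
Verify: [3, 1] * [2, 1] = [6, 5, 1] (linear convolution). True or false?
Recompute linear convolution of [3, 1] and [2, 1]: y[0] = 3×2 = 6; y[1] = 3×1 + 1×2 = 5; y[2] = 1×1 = 1 → [6, 5, 1]. Given [6, 5, 1] matches, so answer: Yes

Yes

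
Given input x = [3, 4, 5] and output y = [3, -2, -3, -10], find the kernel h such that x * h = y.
Output length 4 = len(x) + len(h) - 1 ⇒ len(h) = 2. Solve h forward using h[k] = (y[k] - Σ_{i≥1} x[i]·h[k-i]) / x[0]: h[0] = y[0] / x[0] = 3 / 3 = 1; h[1] = (y[1] - 4×1) / x[0] = (-2 - 4×1) / 3 = -2. So h = [1, -2]. Forward-check [3, 4, 5] * [1, -2]: y[0] = 3×1 = 3; y[1] = 3×-2 + 4×1 = -2; y[2] = 4×-2 + 5×1 = -3; y[3] = 5×-2 = -10 → [3, -2, -3, -10] ✓

[1, -2]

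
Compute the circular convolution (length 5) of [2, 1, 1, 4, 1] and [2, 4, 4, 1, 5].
Use y[k] = Σ_j u[j]·v[(k-j) mod 5]. y[0] = 2×2 + 1×5 + 1×1 + 4×4 + 1×4 = 30; y[1] = 2×4 + 1×2 + 1×5 + 4×1 + 1×4 = 23; y[2] = 2×4 + 1×4 + 1×2 + 4×5 + 1×1 = 35; y[3] = 2×1 + 1×4 + 1×4 + 4×2 + 1×5 = 23; y[4] = 2×5 + 1×1 + 1×4 + 4×4 + 1×2 = 33. Result: [30, 23, 35, 23, 33]

[30, 23, 35, 23, 33]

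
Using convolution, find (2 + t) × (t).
Ascending coefficients: a = [2, 1], b = [0, 1]. c[0] = 2×0 = 0; c[1] = 2×1 + 1×0 = 2; c[2] = 1×1 = 1. Result coefficients: [0, 2, 1] → 2t + t^2

2t + t^2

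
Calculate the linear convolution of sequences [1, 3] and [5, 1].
y[0] = 1×5 = 5; y[1] = 1×1 + 3×5 = 16; y[2] = 3×1 = 3

[5, 16, 3]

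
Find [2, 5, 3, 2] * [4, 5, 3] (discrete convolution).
y[0] = 2×4 = 8; y[1] = 2×5 + 5×4 = 30; y[2] = 2×3 + 5×5 + 3×4 = 43; y[3] = 5×3 + 3×5 + 2×4 = 38; y[4] = 3×3 + 2×5 = 19; y[5] = 2×3 = 6

[8, 30, 43, 38, 19, 6]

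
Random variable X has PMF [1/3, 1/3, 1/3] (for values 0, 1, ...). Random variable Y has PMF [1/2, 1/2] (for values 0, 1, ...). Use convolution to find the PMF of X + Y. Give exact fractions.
P(X+Y=k) = Σ_i P(X=i)·P(Y=k-i) — a convolution of [1/3, 1/3, 1/3] and [1/2, 1/2]. P(X+Y=0) = (1/3)×(1/2) = 1/6; P(X+Y=1) = (1/3)×(1/2) + (1/3)×(1/2) = 1/6 + 1/6 = 1/3; P(X+Y=2) = (1/3)×(1/2) + (1/3)×(1/2) = 1/6 + 1/6 = 1/3; P(X+Y=3) = (1/3)×(1/2) = 1/6. PMF: [1/6, 1/3, 1/3, 1/6] (sums to 1 ✓)

[1/6, 1/3, 1/3, 1/6]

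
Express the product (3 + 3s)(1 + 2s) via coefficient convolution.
Ascending coefficients: a = [3, 3], b = [1, 2]. c[0] = 3×1 = 3; c[1] = 3×2 + 3×1 = 9; c[2] = 3×2 = 6. Result coefficients: [3, 9, 6] → 3 + 9s + 6s^2

3 + 9s + 6s^2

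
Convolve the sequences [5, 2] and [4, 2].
y[0] = 5×4 = 20; y[1] = 5×2 + 2×4 = 18; y[2] = 2×2 = 4

[20, 18, 4]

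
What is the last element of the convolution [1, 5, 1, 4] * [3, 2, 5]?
Use y[k] = Σ_i a[i]·b[k-i] at k=5. y[5] = 4×5 = 20

20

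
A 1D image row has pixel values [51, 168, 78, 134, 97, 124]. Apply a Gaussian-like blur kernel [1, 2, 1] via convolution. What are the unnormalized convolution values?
Convolve image row [51, 168, 78, 134, 97, 124] with kernel [1, 2, 1]: y[0] = 51×1 = 51; y[1] = 51×2 + 168×1 = 270; y[2] = 51×1 + 168×2 + 78×1 = 465; y[3] = 168×1 + 78×2 + 134×1 = 458; y[4] = 78×1 + 134×2 + 97×1 = 443; y[5] = 134×1 + 97×2 + 124×1 = 452; y[6] = 97×1 + 124×2 = 345; y[7] = 124×1 = 124 → [51, 270, 465, 458, 443, 452, 345, 124]. Normalization factor = sum(kernel) = 4.

[51, 270, 465, 458, 443, 452, 345, 124]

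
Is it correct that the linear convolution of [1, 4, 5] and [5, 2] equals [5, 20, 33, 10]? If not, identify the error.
Recompute linear convolution of [1, 4, 5] and [5, 2]: y[0] = 1×5 = 5; y[1] = 1×2 + 4×5 = 22; y[2] = 4×2 + 5×5 = 33; y[3] = 5×2 = 10 → [5, 22, 33, 10]. Compare to given [5, 20, 33, 10]: they differ at index 1: given 20, correct 22, so answer: No

No. Error at index 1: given 20, correct 22.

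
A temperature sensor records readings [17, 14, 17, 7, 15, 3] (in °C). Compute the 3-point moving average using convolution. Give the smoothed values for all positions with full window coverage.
3-point moving average kernel = [1, 1, 1]. Apply in 'valid' mode (full window coverage): avg[0] = (17 + 14 + 17) / 3 = 16.0; avg[1] = (14 + 17 + 7) / 3 = 12.67; avg[2] = (17 + 7 + 15) / 3 = 13.0; avg[3] = (7 + 15 + 3) / 3 = 8.33. Smoothed values: [16.0, 12.67, 13.0, 8.33]

[16.0, 12.67, 13.0, 8.33]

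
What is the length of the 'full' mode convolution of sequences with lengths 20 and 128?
Linear/full convolution length: m + n - 1 = 20 + 128 - 1 = 147

147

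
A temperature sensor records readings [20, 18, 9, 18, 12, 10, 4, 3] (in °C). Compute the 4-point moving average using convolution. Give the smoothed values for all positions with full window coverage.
4-point moving average kernel = [1, 1, 1, 1]. Apply in 'valid' mode (full window coverage): avg[0] = (20 + 18 + 9 + 18) / 4 = 16.25; avg[1] = (18 + 9 + 18 + 12) / 4 = 14.25; avg[2] = (9 + 18 + 12 + 10) / 4 = 12.25; avg[3] = (18 + 12 + 10 + 4) / 4 = 11.0; avg[4] = (12 + 10 + 4 + 3) / 4 = 7.25. Smoothed values: [16.25, 14.25, 12.25, 11.0, 7.25]

[16.25, 14.25, 12.25, 11.0, 7.25]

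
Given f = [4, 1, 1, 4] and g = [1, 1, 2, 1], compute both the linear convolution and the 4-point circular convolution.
Linear: y_lin[0] = 4×1 = 4; y_lin[1] = 4×1 + 1×1 = 5; y_lin[2] = 4×2 + 1×1 + 1×1 = 10; y_lin[3] = 4×1 + 1×2 + 1×1 + 4×1 = 11; y_lin[4] = 1×1 + 1×2 + 4×1 = 7; y_lin[5] = 1×1 + 4×2 = 9; y_lin[6] = 4×1 = 4 → [4, 5, 10, 11, 7, 9, 4]. Circular (length 4): y[0] = 4×1 + 1×1 + 1×2 + 4×1 = 11; y[1] = 4×1 + 1×1 + 1×1 + 4×2 = 14; y[2] = 4×2 + 1×1 + 1×1 + 4×1 = 14; y[3] = 4×1 + 1×2 + 1×1 + 4×1 = 11 → [11, 14, 14, 11]

Linear: [4, 5, 10, 11, 7, 9, 4], Circular: [11, 14, 14, 11]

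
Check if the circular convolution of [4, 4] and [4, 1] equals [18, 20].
Recompute circular convolution of [4, 4] and [4, 1]: y[0] = 4×4 + 4×1 = 20; y[1] = 4×1 + 4×4 = 20 → [20, 20]. Compare to given [18, 20]: they differ at index 0: given 18, correct 20, so answer: No

No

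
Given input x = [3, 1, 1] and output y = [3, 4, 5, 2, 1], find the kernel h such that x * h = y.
Output length 5 = len(x) + len(h) - 1 ⇒ len(h) = 3. Solve h forward using h[k] = (y[k] - Σ_{i≥1} x[i]·h[k-i]) / x[0]: h[0] = y[0] / x[0] = 3 / 3 = 1; h[1] = (y[1] - 1×1) / x[0] = (4 - 1×1) / 3 = 1; h[2] = (y[2] - 1×1 - 1×1) / x[0] = (5 - 1×1 - 1×1) / 3 = 1. So h = [1, 1, 1]. Forward-check [3, 1, 1] * [1, 1, 1]: y[0] = 3×1 = 3; y[1] = 3×1 + 1×1 = 4; y[2] = 3×1 + 1×1 + 1×1 = 5; y[3] = 1×1 + 1×1 = 2; y[4] = 1×1 = 1 → [3, 4, 5, 2, 1] ✓

[1, 1, 1]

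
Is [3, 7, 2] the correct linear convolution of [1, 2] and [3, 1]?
Recompute linear convolution of [1, 2] and [3, 1]: y[0] = 1×3 = 3; y[1] = 1×1 + 2×3 = 7; y[2] = 2×1 = 2 → [3, 7, 2]. Given [3, 7, 2] matches, so answer: Yes

Yes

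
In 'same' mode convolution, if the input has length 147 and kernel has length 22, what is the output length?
'Same' mode returns an output with the same length as the input: 147

147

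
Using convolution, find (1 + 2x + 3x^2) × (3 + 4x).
Ascending coefficients: a = [1, 2, 3], b = [3, 4]. c[0] = 1×3 = 3; c[1] = 1×4 + 2×3 = 10; c[2] = 2×4 + 3×3 = 17; c[3] = 3×4 = 12. Result coefficients: [3, 10, 17, 12] → 3 + 10x + 17x^2 + 12x^3

3 + 10x + 17x^2 + 12x^3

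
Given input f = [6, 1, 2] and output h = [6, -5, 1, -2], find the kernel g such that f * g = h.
Output length 4 = len(f) + len(g) - 1 ⇒ len(g) = 2. Solve g forward using g[k] = (h[k] - Σ_{i≥1} f[i]·g[k-i]) / f[0]: g[0] = h[0] / f[0] = 6 / 6 = 1; g[1] = (h[1] - 1×1) / f[0] = (-5 - 1×1) / 6 = -1. So g = [1, -1]. Forward-check [6, 1, 2] * [1, -1]: h[0] = 6×1 = 6; h[1] = 6×-1 + 1×1 = -5; h[2] = 1×-1 + 2×1 = 1; h[3] = 2×-1 = -2 → [6, -5, 1, -2] ✓

[1, -1]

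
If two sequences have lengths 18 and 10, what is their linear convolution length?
Linear/full convolution length: m + n - 1 = 18 + 10 - 1 = 27

27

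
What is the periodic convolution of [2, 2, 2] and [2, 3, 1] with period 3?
Use y[k] = Σ_j f[j]·g[(k-j) mod 3]. y[0] = 2×2 + 2×1 + 2×3 = 12; y[1] = 2×3 + 2×2 + 2×1 = 12; y[2] = 2×1 + 2×3 + 2×2 = 12. Result: [12, 12, 12]

[12, 12, 12]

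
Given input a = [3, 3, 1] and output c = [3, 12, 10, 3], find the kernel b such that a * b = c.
Output length 4 = len(a) + len(b) - 1 ⇒ len(b) = 2. Solve b forward using b[k] = (c[k] - Σ_{i≥1} a[i]·b[k-i]) / a[0]: b[0] = c[0] / a[0] = 3 / 3 = 1; b[1] = (c[1] - 3×1) / a[0] = (12 - 3×1) / 3 = 3. So b = [1, 3]. Forward-check [3, 3, 1] * [1, 3]: c[0] = 3×1 = 3; c[1] = 3×3 + 3×1 = 12; c[2] = 3×3 + 1×1 = 10; c[3] = 1×3 = 3 → [3, 12, 10, 3] ✓

[1, 3]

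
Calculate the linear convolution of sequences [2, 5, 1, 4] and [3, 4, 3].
y[0] = 2×3 = 6; y[1] = 2×4 + 5×3 = 23; y[2] = 2×3 + 5×4 + 1×3 = 29; y[3] = 5×3 + 1×4 + 4×3 = 31; y[4] = 1×3 + 4×4 = 19; y[5] = 4×3 = 12

[6, 23, 29, 31, 19, 12]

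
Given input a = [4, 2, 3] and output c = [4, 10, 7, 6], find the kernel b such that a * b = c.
Output length 4 = len(a) + len(b) - 1 ⇒ len(b) = 2. Solve b forward using b[k] = (c[k] - Σ_{i≥1} a[i]·b[k-i]) / a[0]: b[0] = c[0] / a[0] = 4 / 4 = 1; b[1] = (c[1] - 2×1) / a[0] = (10 - 2×1) / 4 = 2. So b = [1, 2]. Forward-check [4, 2, 3] * [1, 2]: c[0] = 4×1 = 4; c[1] = 4×2 + 2×1 = 10; c[2] = 2×2 + 3×1 = 7; c[3] = 3×2 = 6 → [4, 10, 7, 6] ✓

[1, 2]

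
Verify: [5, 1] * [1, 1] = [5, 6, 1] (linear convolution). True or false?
Recompute linear convolution of [5, 1] and [1, 1]: y[0] = 5×1 = 5; y[1] = 5×1 + 1×1 = 6; y[2] = 1×1 = 1 → [5, 6, 1]. Given [5, 6, 1] matches, so answer: Yes

Yes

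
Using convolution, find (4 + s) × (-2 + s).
Ascending coefficients: a = [4, 1], b = [-2, 1]. c[0] = 4×-2 = -8; c[1] = 4×1 + 1×-2 = 2; c[2] = 1×1 = 1. Result coefficients: [-8, 2, 1] → -8 + 2s + s^2

-8 + 2s + s^2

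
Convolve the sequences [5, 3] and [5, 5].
y[0] = 5×5 = 25; y[1] = 5×5 + 3×5 = 40; y[2] = 3×5 = 15

[25, 40, 15]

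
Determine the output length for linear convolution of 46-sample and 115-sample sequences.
Linear/full convolution length: m + n - 1 = 46 + 115 - 1 = 160

160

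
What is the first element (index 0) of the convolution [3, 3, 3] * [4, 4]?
Use y[k] = Σ_i a[i]·b[k-i] at k=0. y[0] = 3×4 = 12

12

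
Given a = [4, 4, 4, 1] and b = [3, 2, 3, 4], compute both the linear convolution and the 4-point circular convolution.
Linear: y_lin[0] = 4×3 = 12; y_lin[1] = 4×2 + 4×3 = 20; y_lin[2] = 4×3 + 4×2 + 4×3 = 32; y_lin[3] = 4×4 + 4×3 + 4×2 + 1×3 = 39; y_lin[4] = 4×4 + 4×3 + 1×2 = 30; y_lin[5] = 4×4 + 1×3 = 19; y_lin[6] = 1×4 = 4 → [12, 20, 32, 39, 30, 19, 4]. Circular (length 4): y[0] = 4×3 + 4×4 + 4×3 + 1×2 = 42; y[1] = 4×2 + 4×3 + 4×4 + 1×3 = 39; y[2] = 4×3 + 4×2 + 4×3 + 1×4 = 36; y[3] = 4×4 + 4×3 + 4×2 + 1×3 = 39 → [42, 39, 36, 39]

Linear: [12, 20, 32, 39, 30, 19, 4], Circular: [42, 39, 36, 39]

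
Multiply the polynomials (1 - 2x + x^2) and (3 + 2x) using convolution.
Ascending coefficients: a = [1, -2, 1], b = [3, 2]. c[0] = 1×3 = 3; c[1] = 1×2 + -2×3 = -4; c[2] = -2×2 + 1×3 = -1; c[3] = 1×2 = 2. Result coefficients: [3, -4, -1, 2] → 3 - 4x - x^2 + 2x^3

3 - 4x - x^2 + 2x^3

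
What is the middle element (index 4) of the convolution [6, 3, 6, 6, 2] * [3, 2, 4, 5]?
Use y[k] = Σ_i a[i]·b[k-i] at k=4. y[4] = 3×5 + 6×4 + 6×2 + 2×3 = 57

57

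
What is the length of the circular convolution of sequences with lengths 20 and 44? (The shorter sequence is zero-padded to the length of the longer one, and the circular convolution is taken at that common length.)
Circular convolution (zero-padding the shorter input) has length max(m, n) = max(20, 44) = 44

44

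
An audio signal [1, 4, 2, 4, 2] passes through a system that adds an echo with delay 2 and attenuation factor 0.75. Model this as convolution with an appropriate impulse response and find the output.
Direct-path + delayed-attenuated-path model → impulse response h = [1, 0, 0.75] (1 at lag 0, 0.75 at lag 2). Output y[n] = x[n] + 0.75·x[n - 2] (with x[n] = 0 outside 0..4): y[0] = 1 + 0.75×0 = 1; y[1] = 4 + 0.75×0 = 4; y[2] = 2 + 0.75×1 = 2.75; y[3] = 4 + 0.75×4 = 7.0; y[4] = 2 + 0.75×2 = 3.5; y[5] = 0 + 0.75×4 = 3.0; y[6] = 0 + 0.75×2 = 1.5. So y = [1, 4, 2.75, 7.0, 3.5, 3.0, 1.5]

[1, 4, 2.75, 7.0, 3.5, 3.0, 1.5]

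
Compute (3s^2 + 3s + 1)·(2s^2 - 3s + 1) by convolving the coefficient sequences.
Ascending coefficients: a = [1, 3, 3], b = [1, -3, 2]. c[0] = 1×1 = 1; c[1] = 1×-3 + 3×1 = 0; c[2] = 1×2 + 3×-3 + 3×1 = -4; c[3] = 3×2 + 3×-3 = -3; c[4] = 3×2 = 6. Result coefficients: [1, 0, -4, -3, 6] → 6s^4 - 3s^3 - 4s^2 + 1

6s^4 - 3s^3 - 4s^2 + 1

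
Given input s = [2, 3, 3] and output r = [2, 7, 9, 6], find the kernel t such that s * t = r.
Output length 4 = len(s) + len(t) - 1 ⇒ len(t) = 2. Solve t forward using t[k] = (r[k] - Σ_{i≥1} s[i]·t[k-i]) / s[0]: t[0] = r[0] / s[0] = 2 / 2 = 1; t[1] = (r[1] - 3×1) / s[0] = (7 - 3×1) / 2 = 2. So t = [1, 2]. Forward-check [2, 3, 3] * [1, 2]: r[0] = 2×1 = 2; r[1] = 2×2 + 3×1 = 7; r[2] = 3×2 + 3×1 = 9; r[3] = 3×2 = 6 → [2, 7, 9, 6] ✓

[1, 2]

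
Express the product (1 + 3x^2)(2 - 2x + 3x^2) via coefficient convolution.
Ascending coefficients: a = [1, 0, 3], b = [2, -2, 3]. c[0] = 1×2 = 2; c[1] = 1×-2 + 0×2 = -2; c[2] = 1×3 + 0×-2 + 3×2 = 9; c[3] = 0×3 + 3×-2 = -6; c[4] = 3×3 = 9. Result coefficients: [2, -2, 9, -6, 9] → 2 - 2x + 9x^2 - 6x^3 + 9x^4

2 - 2x + 9x^2 - 6x^3 + 9x^4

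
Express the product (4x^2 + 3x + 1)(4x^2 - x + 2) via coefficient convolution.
Ascending coefficients: a = [1, 3, 4], b = [2, -1, 4]. c[0] = 1×2 = 2; c[1] = 1×-1 + 3×2 = 5; c[2] = 1×4 + 3×-1 + 4×2 = 9; c[3] = 3×4 + 4×-1 = 8; c[4] = 4×4 = 16. Result coefficients: [2, 5, 9, 8, 16] → 16x^4 + 8x^3 + 9x^2 + 5x + 2

16x^4 + 8x^3 + 9x^2 + 5x + 2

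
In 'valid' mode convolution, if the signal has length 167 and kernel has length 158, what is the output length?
'Valid' mode counts only positions where the kernel fully overlaps the signal: m - n + 1 = 167 - 158 + 1 = 10

10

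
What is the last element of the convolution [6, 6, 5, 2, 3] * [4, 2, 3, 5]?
Use y[k] = Σ_i a[i]·b[k-i] at k=7. y[7] = 3×5 = 15

15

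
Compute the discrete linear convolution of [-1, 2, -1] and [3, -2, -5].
y[0] = -1×3 = -3; y[1] = -1×-2 + 2×3 = 8; y[2] = -1×-5 + 2×-2 + -1×3 = -2; y[3] = 2×-5 + -1×-2 = -8; y[4] = -1×-5 = 5

[-3, 8, -2, -8, 5]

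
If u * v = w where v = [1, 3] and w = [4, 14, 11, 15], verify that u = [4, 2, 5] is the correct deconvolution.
Forward-compute [4, 2, 5] * [1, 3]: w[0] = 4×1 = 4; w[1] = 4×3 + 2×1 = 14; w[2] = 2×3 + 5×1 = 11; w[3] = 5×3 = 15 → [4, 14, 11, 15]. Matches given w = [4, 14, 11, 15], so verified.

Verified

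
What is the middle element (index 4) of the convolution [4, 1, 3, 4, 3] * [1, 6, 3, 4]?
Use y[k] = Σ_i a[i]·b[k-i] at k=4. y[4] = 1×4 + 3×3 + 4×6 + 3×1 = 40

40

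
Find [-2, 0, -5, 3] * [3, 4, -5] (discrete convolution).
y[0] = -2×3 = -6; y[1] = -2×4 + 0×3 = -8; y[2] = -2×-5 + 0×4 + -5×3 = -5; y[3] = 0×-5 + -5×4 + 3×3 = -11; y[4] = -5×-5 + 3×4 = 37; y[5] = 3×-5 = -15

[-6, -8, -5, -11, 37, -15]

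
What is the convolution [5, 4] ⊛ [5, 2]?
y[0] = 5×5 = 25; y[1] = 5×2 + 4×5 = 30; y[2] = 4×2 = 8

[25, 30, 8]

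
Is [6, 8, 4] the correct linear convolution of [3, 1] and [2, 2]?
Recompute linear convolution of [3, 1] and [2, 2]: y[0] = 3×2 = 6; y[1] = 3×2 + 1×2 = 8; y[2] = 1×2 = 2 → [6, 8, 2]. Compare to given [6, 8, 4]: they differ at index 2: given 4, correct 2, so answer: No

No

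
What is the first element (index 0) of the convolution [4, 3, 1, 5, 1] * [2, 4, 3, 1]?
Use y[k] = Σ_i a[i]·b[k-i] at k=0. y[0] = 4×2 = 8

8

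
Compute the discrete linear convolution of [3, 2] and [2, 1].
y[0] = 3×2 = 6; y[1] = 3×1 + 2×2 = 7; y[2] = 2×1 = 2

[6, 7, 2]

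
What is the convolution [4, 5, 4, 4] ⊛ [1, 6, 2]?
y[0] = 4×1 = 4; y[1] = 4×6 + 5×1 = 29; y[2] = 4×2 + 5×6 + 4×1 = 42; y[3] = 5×2 + 4×6 + 4×1 = 38; y[4] = 4×2 + 4×6 = 32; y[5] = 4×2 = 8

[4, 29, 42, 38, 32, 8]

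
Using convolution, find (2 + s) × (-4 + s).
Ascending coefficients: a = [2, 1], b = [-4, 1]. c[0] = 2×-4 = -8; c[1] = 2×1 + 1×-4 = -2; c[2] = 1×1 = 1. Result coefficients: [-8, -2, 1] → -8 - 2s + s^2

-8 - 2s + s^2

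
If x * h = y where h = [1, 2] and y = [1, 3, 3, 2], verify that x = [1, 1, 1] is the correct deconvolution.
Forward-compute [1, 1, 1] * [1, 2]: y[0] = 1×1 = 1; y[1] = 1×2 + 1×1 = 3; y[2] = 1×2 + 1×1 = 3; y[3] = 1×2 = 2 → [1, 3, 3, 2]. Matches given y = [1, 3, 3, 2], so verified.

Verified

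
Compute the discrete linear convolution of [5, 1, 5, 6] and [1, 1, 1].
y[0] = 5×1 = 5; y[1] = 5×1 + 1×1 = 6; y[2] = 5×1 + 1×1 + 5×1 = 11; y[3] = 1×1 + 5×1 + 6×1 = 12; y[4] = 5×1 + 6×1 = 11; y[5] = 6×1 = 6

[5, 6, 11, 12, 11, 6]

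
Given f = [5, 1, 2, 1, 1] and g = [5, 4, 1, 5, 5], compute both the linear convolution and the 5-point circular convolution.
Linear: y_lin[0] = 5×5 = 25; y_lin[1] = 5×4 + 1×5 = 25; y_lin[2] = 5×1 + 1×4 + 2×5 = 19; y_lin[3] = 5×5 + 1×1 + 2×4 + 1×5 = 39; y_lin[4] = 5×5 + 1×5 + 2×1 + 1×4 + 1×5 = 41; y_lin[5] = 1×5 + 2×5 + 1×1 + 1×4 = 20; y_lin[6] = 2×5 + 1×5 + 1×1 = 16; y_lin[7] = 1×5 + 1×5 = 10; y_lin[8] = 1×5 = 5 → [25, 25, 19, 39, 41, 20, 16, 10, 5]. Circular (length 5): y[0] = 5×5 + 1×5 + 2×5 + 1×1 + 1×4 = 45; y[1] = 5×4 + 1×5 + 2×5 + 1×5 + 1×1 = 41; y[2] = 5×1 + 1×4 + 2×5 + 1×5 + 1×5 = 29; y[3] = 5×5 + 1×1 + 2×4 + 1×5 + 1×5 = 44; y[4] = 5×5 + 1×5 + 2×1 + 1×4 + 1×5 = 41 → [45, 41, 29, 44, 41]

Linear: [25, 25, 19, 39, 41, 20, 16, 10, 5], Circular: [45, 41, 29, 44, 41]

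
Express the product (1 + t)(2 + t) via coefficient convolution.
Ascending coefficients: a = [1, 1], b = [2, 1]. c[0] = 1×2 = 2; c[1] = 1×1 + 1×2 = 3; c[2] = 1×1 = 1. Result coefficients: [2, 3, 1] → 2 + 3t + t^2

2 + 3t + t^2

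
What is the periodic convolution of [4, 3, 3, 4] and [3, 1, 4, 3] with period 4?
Use y[k] = Σ_j x[j]·h[(k-j) mod 4]. y[0] = 4×3 + 3×3 + 3×4 + 4×1 = 37; y[1] = 4×1 + 3×3 + 3×3 + 4×4 = 38; y[2] = 4×4 + 3×1 + 3×3 + 4×3 = 40; y[3] = 4×3 + 3×4 + 3×1 + 4×3 = 39. Result: [37, 38, 40, 39]

[37, 38, 40, 39]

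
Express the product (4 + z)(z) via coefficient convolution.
Ascending coefficients: a = [4, 1], b = [0, 1]. c[0] = 4×0 = 0; c[1] = 4×1 + 1×0 = 4; c[2] = 1×1 = 1. Result coefficients: [0, 4, 1] → 4z + z^2

4z + z^2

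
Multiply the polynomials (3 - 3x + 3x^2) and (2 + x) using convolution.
Ascending coefficients: a = [3, -3, 3], b = [2, 1]. c[0] = 3×2 = 6; c[1] = 3×1 + -3×2 = -3; c[2] = -3×1 + 3×2 = 3; c[3] = 3×1 = 3. Result coefficients: [6, -3, 3, 3] → 6 - 3x + 3x^2 + 3x^3

6 - 3x + 3x^2 + 3x^3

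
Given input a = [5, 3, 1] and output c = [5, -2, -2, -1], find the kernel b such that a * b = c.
Output length 4 = len(a) + len(b) - 1 ⇒ len(b) = 2. Solve b forward using b[k] = (c[k] - Σ_{i≥1} a[i]·b[k-i]) / a[0]: b[0] = c[0] / a[0] = 5 / 5 = 1; b[1] = (c[1] - 3×1) / a[0] = (-2 - 3×1) / 5 = -1. So b = [1, -1]. Forward-check [5, 3, 1] * [1, -1]: c[0] = 5×1 = 5; c[1] = 5×-1 + 3×1 = -2; c[2] = 3×-1 + 1×1 = -2; c[3] = 1×-1 = -1 → [5, -2, -2, -1] ✓

[1, -1]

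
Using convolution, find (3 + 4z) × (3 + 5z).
Ascending coefficients: a = [3, 4], b = [3, 5]. c[0] = 3×3 = 9; c[1] = 3×5 + 4×3 = 27; c[2] = 4×5 = 20. Result coefficients: [9, 27, 20] → 9 + 27z + 20z^2

9 + 27z + 20z^2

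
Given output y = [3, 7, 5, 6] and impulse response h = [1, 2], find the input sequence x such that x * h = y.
Deconvolve y=[3, 7, 5, 6] by h=[1, 2]. Since h[0]=1, solve forward: x[0] = y[0] / 1 = 3; x[1] = (y[1] - 3×2) / 1 = 1; x[2] = (y[2] - 1×2) / 1 = 3. So x = [3, 1, 3]. Check by forward convolution: y[0] = 3×1 = 3; y[1] = 3×2 + 1×1 = 7; y[2] = 1×2 + 3×1 = 5; y[3] = 3×2 = 6

[3, 1, 3]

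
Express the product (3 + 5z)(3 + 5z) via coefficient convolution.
Ascending coefficients: a = [3, 5], b = [3, 5]. c[0] = 3×3 = 9; c[1] = 3×5 + 5×3 = 30; c[2] = 5×5 = 25. Result coefficients: [9, 30, 25] → 9 + 30z + 25z^2

9 + 30z + 25z^2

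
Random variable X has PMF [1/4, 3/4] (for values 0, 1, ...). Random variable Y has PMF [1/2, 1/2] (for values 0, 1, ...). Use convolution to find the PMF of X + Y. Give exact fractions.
P(X+Y=k) = Σ_i P(X=i)·P(Y=k-i) — a convolution of [1/4, 3/4] and [1/2, 1/2]. P(X+Y=0) = (1/4)×(1/2) = 1/8; P(X+Y=1) = (1/4)×(1/2) + (3/4)×(1/2) = 1/8 + 3/8 = 1/2; P(X+Y=2) = (3/4)×(1/2) = 3/8. PMF: [1/8, 1/2, 3/8] (sums to 1 ✓)

[1/8, 1/2, 3/8]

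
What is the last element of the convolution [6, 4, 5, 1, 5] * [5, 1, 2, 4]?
Use y[k] = Σ_i a[i]·b[k-i] at k=7. y[7] = 5×4 = 20

20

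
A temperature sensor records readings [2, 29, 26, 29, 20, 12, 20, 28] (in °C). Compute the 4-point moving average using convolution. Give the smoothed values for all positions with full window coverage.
4-point moving average kernel = [1, 1, 1, 1]. Apply in 'valid' mode (full window coverage): avg[0] = (2 + 29 + 26 + 29) / 4 = 21.5; avg[1] = (29 + 26 + 29 + 20) / 4 = 26.0; avg[2] = (26 + 29 + 20 + 12) / 4 = 21.75; avg[3] = (29 + 20 + 12 + 20) / 4 = 20.25; avg[4] = (20 + 12 + 20 + 28) / 4 = 20.0. Smoothed values: [21.5, 26.0, 21.75, 20.25, 20.0]

[21.5, 26.0, 21.75, 20.25, 20.0]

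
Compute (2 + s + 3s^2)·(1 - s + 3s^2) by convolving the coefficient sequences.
Ascending coefficients: a = [2, 1, 3], b = [1, -1, 3]. c[0] = 2×1 = 2; c[1] = 2×-1 + 1×1 = -1; c[2] = 2×3 + 1×-1 + 3×1 = 8; c[3] = 1×3 + 3×-1 = 0; c[4] = 3×3 = 9. Result coefficients: [2, -1, 8, 0, 9] → 2 - s + 8s^2 + 9s^4

2 - s + 8s^2 + 9s^4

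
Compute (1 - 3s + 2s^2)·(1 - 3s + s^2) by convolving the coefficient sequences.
Ascending coefficients: a = [1, -3, 2], b = [1, -3, 1]. c[0] = 1×1 = 1; c[1] = 1×-3 + -3×1 = -6; c[2] = 1×1 + -3×-3 + 2×1 = 12; c[3] = -3×1 + 2×-3 = -9; c[4] = 2×1 = 2. Result coefficients: [1, -6, 12, -9, 2] → 1 - 6s + 12s^2 - 9s^3 + 2s^4

1 - 6s + 12s^2 - 9s^3 + 2s^4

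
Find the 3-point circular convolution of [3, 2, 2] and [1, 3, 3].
Use y[k] = Σ_j x[j]·h[(k-j) mod 3]. y[0] = 3×1 + 2×3 + 2×3 = 15; y[1] = 3×3 + 2×1 + 2×3 = 17; y[2] = 3×3 + 2×3 + 2×1 = 17. Result: [15, 17, 17]

[15, 17, 17]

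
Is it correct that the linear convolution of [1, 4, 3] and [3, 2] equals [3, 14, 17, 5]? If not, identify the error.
Recompute linear convolution of [1, 4, 3] and [3, 2]: y[0] = 1×3 = 3; y[1] = 1×2 + 4×3 = 14; y[2] = 4×2 + 3×3 = 17; y[3] = 3×2 = 6 → [3, 14, 17, 6]. Compare to given [3, 14, 17, 5]: they differ at index 3: given 5, correct 6, so answer: No

No. Error at index 3: given 5, correct 6.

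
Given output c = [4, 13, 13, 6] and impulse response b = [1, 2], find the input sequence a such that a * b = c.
Deconvolve c=[4, 13, 13, 6] by b=[1, 2]. Since b[0]=1, solve forward: a[0] = c[0] / 1 = 4; a[1] = (c[1] - 4×2) / 1 = 5; a[2] = (c[2] - 5×2) / 1 = 3. So a = [4, 5, 3]. Check by forward convolution: c[0] = 4×1 = 4; c[1] = 4×2 + 5×1 = 13; c[2] = 5×2 + 3×1 = 13; c[3] = 3×2 = 6

[4, 5, 3]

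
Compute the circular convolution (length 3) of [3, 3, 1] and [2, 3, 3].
Use y[k] = Σ_j s[j]·t[(k-j) mod 3]. y[0] = 3×2 + 3×3 + 1×3 = 18; y[1] = 3×3 + 3×2 + 1×3 = 18; y[2] = 3×3 + 3×3 + 1×2 = 20. Result: [18, 18, 20]

[18, 18, 20]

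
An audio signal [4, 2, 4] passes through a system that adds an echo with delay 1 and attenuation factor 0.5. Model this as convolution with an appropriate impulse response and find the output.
Direct-path + delayed-attenuated-path model → impulse response h = [1, 0.5] (1 at lag 0, 0.5 at lag 1). Output y[n] = x[n] + 0.5·x[n - 1] (with x[n] = 0 outside 0..2): y[0] = 4 + 0.5×0 = 4; y[1] = 2 + 0.5×4 = 4.0; y[2] = 4 + 0.5×2 = 5.0; y[3] = 0 + 0.5×4 = 2.0. So y = [4, 4.0, 5.0, 2.0]

[4, 4.0, 5.0, 2.0]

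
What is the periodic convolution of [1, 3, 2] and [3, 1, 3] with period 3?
Use y[k] = Σ_j x[j]·h[(k-j) mod 3]. y[0] = 1×3 + 3×3 + 2×1 = 14; y[1] = 1×1 + 3×3 + 2×3 = 16; y[2] = 1×3 + 3×1 + 2×3 = 12. Result: [14, 16, 12]

[14, 16, 12]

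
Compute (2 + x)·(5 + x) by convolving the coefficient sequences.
Ascending coefficients: a = [2, 1], b = [5, 1]. c[0] = 2×5 = 10; c[1] = 2×1 + 1×5 = 7; c[2] = 1×1 = 1. Result coefficients: [10, 7, 1] → 10 + 7x + x^2

10 + 7x + x^2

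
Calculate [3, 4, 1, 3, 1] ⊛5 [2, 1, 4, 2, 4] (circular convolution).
Use y[k] = Σ_j u[j]·v[(k-j) mod 5]. y[0] = 3×2 + 4×4 + 1×2 + 3×4 + 1×1 = 37; y[1] = 3×1 + 4×2 + 1×4 + 3×2 + 1×4 = 25; y[2] = 3×4 + 4×1 + 1×2 + 3×4 + 1×2 = 32; y[3] = 3×2 + 4×4 + 1×1 + 3×2 + 1×4 = 33; y[4] = 3×4 + 4×2 + 1×4 + 3×1 + 1×2 = 29. Result: [37, 25, 32, 33, 29]

[37, 25, 32, 33, 29]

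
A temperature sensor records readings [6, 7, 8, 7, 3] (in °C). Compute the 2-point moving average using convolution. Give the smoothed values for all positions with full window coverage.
2-point moving average kernel = [1, 1]. Apply in 'valid' mode (full window coverage): avg[0] = (6 + 7) / 2 = 6.5; avg[1] = (7 + 8) / 2 = 7.5; avg[2] = (8 + 7) / 2 = 7.5; avg[3] = (7 + 3) / 2 = 5.0. Smoothed values: [6.5, 7.5, 7.5, 5.0]

[6.5, 7.5, 7.5, 5.0]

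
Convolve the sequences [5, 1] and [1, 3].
y[0] = 5×1 = 5; y[1] = 5×3 + 1×1 = 16; y[2] = 1×3 = 3

[5, 16, 3]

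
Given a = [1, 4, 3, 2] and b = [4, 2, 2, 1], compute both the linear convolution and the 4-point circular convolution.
Linear: y_lin[0] = 1×4 = 4; y_lin[1] = 1×2 + 4×4 = 18; y_lin[2] = 1×2 + 4×2 + 3×4 = 22; y_lin[3] = 1×1 + 4×2 + 3×2 + 2×4 = 23; y_lin[4] = 4×1 + 3×2 + 2×2 = 14; y_lin[5] = 3×1 + 2×2 = 7; y_lin[6] = 2×1 = 2 → [4, 18, 22, 23, 14, 7, 2]. Circular (length 4): y[0] = 1×4 + 4×1 + 3×2 + 2×2 = 18; y[1] = 1×2 + 4×4 + 3×1 + 2×2 = 25; y[2] = 1×2 + 4×2 + 3×4 + 2×1 = 24; y[3] = 1×1 + 4×2 + 3×2 + 2×4 = 23 → [18, 25, 24, 23]

Linear: [4, 18, 22, 23, 14, 7, 2], Circular: [18, 25, 24, 23]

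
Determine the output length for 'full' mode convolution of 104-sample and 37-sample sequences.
Linear/full convolution length: m + n - 1 = 104 + 37 - 1 = 140

140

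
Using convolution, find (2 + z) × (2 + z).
Ascending coefficients: a = [2, 1], b = [2, 1]. c[0] = 2×2 = 4; c[1] = 2×1 + 1×2 = 4; c[2] = 1×1 = 1. Result coefficients: [4, 4, 1] → 4 + 4z + z^2

4 + 4z + z^2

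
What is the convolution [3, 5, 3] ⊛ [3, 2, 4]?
y[0] = 3×3 = 9; y[1] = 3×2 + 5×3 = 21; y[2] = 3×4 + 5×2 + 3×3 = 31; y[3] = 5×4 + 3×2 = 26; y[4] = 3×4 = 12

[9, 21, 31, 26, 12]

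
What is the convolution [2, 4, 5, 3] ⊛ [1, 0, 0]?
y[0] = 2×1 = 2; y[1] = 2×0 + 4×1 = 4; y[2] = 2×0 + 4×0 + 5×1 = 5; y[3] = 4×0 + 5×0 + 3×1 = 3; y[4] = 5×0 + 3×0 = 0; y[5] = 3×0 = 0

[2, 4, 5, 3, 0, 0]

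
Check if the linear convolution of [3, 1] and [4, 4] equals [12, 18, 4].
Recompute linear convolution of [3, 1] and [4, 4]: y[0] = 3×4 = 12; y[1] = 3×4 + 1×4 = 16; y[2] = 1×4 = 4 → [12, 16, 4]. Compare to given [12, 18, 4]: they differ at index 1: given 18, correct 16, so answer: No

No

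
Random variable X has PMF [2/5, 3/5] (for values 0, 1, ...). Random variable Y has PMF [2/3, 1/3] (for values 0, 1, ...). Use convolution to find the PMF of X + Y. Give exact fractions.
P(X+Y=k) = Σ_i P(X=i)·P(Y=k-i) — a convolution of [2/5, 3/5] and [2/3, 1/3]. P(X+Y=0) = (2/5)×(2/3) = 4/15; P(X+Y=1) = (2/5)×(1/3) + (3/5)×(2/3) = 2/15 + 2/5 = 8/15; P(X+Y=2) = (3/5)×(1/3) = 1/5. PMF: [4/15, 8/15, 1/5] (sums to 1 ✓)

[4/15, 8/15, 1/5]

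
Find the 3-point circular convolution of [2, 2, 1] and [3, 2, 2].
Use y[k] = Σ_j u[j]·v[(k-j) mod 3]. y[0] = 2×3 + 2×2 + 1×2 = 12; y[1] = 2×2 + 2×3 + 1×2 = 12; y[2] = 2×2 + 2×2 + 1×3 = 11. Result: [12, 12, 11]

[12, 12, 11]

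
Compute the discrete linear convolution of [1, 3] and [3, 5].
y[0] = 1×3 = 3; y[1] = 1×5 + 3×3 = 14; y[2] = 3×5 = 15

[3, 14, 15]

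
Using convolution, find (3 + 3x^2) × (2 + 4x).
Ascending coefficients: a = [3, 0, 3], b = [2, 4]. c[0] = 3×2 = 6; c[1] = 3×4 + 0×2 = 12; c[2] = 0×4 + 3×2 = 6; c[3] = 3×4 = 12. Result coefficients: [6, 12, 6, 12] → 6 + 12x + 6x^2 + 12x^3

6 + 12x + 6x^2 + 12x^3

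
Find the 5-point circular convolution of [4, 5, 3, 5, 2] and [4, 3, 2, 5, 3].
Use y[k] = Σ_j a[j]·b[(k-j) mod 5]. y[0] = 4×4 + 5×3 + 3×5 + 5×2 + 2×3 = 62; y[1] = 4×3 + 5×4 + 3×3 + 5×5 + 2×2 = 70; y[2] = 4×2 + 5×3 + 3×4 + 5×3 + 2×5 = 60; y[3] = 4×5 + 5×2 + 3×3 + 5×4 + 2×3 = 65; y[4] = 4×3 + 5×5 + 3×2 + 5×3 + 2×4 = 66. Result: [62, 70, 60, 65, 66]

[62, 70, 60, 65, 66]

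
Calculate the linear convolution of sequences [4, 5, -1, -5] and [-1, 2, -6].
y[0] = 4×-1 = -4; y[1] = 4×2 + 5×-1 = 3; y[2] = 4×-6 + 5×2 + -1×-1 = -13; y[3] = 5×-6 + -1×2 + -5×-1 = -27; y[4] = -1×-6 + -5×2 = -4; y[5] = -5×-6 = 30

[-4, 3, -13, -27, -4, 30]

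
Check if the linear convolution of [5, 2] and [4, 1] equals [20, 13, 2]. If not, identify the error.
Recompute linear convolution of [5, 2] and [4, 1]: y[0] = 5×4 = 20; y[1] = 5×1 + 2×4 = 13; y[2] = 2×1 = 2 → [20, 13, 2]. Given [20, 13, 2] matches, so answer: Yes

Yes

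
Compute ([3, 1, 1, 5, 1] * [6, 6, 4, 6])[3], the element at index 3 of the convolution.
Use y[k] = Σ_i a[i]·b[k-i] at k=3. y[3] = 3×6 + 1×4 + 1×6 + 5×6 = 58

58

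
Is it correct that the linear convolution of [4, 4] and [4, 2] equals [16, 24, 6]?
Recompute linear convolution of [4, 4] and [4, 2]: y[0] = 4×4 = 16; y[1] = 4×2 + 4×4 = 24; y[2] = 4×2 = 8 → [16, 24, 8]. Compare to given [16, 24, 6]: they differ at index 2: given 6, correct 8, so answer: No

No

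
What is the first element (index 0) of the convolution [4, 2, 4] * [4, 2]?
Use y[k] = Σ_i a[i]·b[k-i] at k=0. y[0] = 4×4 = 16

16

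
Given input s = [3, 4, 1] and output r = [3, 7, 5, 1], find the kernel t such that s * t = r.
Output length 4 = len(s) + len(t) - 1 ⇒ len(t) = 2. Solve t forward using t[k] = (r[k] - Σ_{i≥1} s[i]·t[k-i]) / s[0]: t[0] = r[0] / s[0] = 3 / 3 = 1; t[1] = (r[1] - 4×1) / s[0] = (7 - 4×1) / 3 = 1. So t = [1, 1]. Forward-check [3, 4, 1] * [1, 1]: r[0] = 3×1 = 3; r[1] = 3×1 + 4×1 = 7; r[2] = 4×1 + 1×1 = 5; r[3] = 1×1 = 1 → [3, 7, 5, 1] ✓

[1, 1]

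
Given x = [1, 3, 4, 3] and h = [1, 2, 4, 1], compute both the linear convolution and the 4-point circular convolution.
Linear: y_lin[0] = 1×1 = 1; y_lin[1] = 1×2 + 3×1 = 5; y_lin[2] = 1×4 + 3×2 + 4×1 = 14; y_lin[3] = 1×1 + 3×4 + 4×2 + 3×1 = 24; y_lin[4] = 3×1 + 4×4 + 3×2 = 25; y_lin[5] = 4×1 + 3×4 = 16; y_lin[6] = 3×1 = 3 → [1, 5, 14, 24, 25, 16, 3]. Circular (length 4): y[0] = 1×1 + 3×1 + 4×4 + 3×2 = 26; y[1] = 1×2 + 3×1 + 4×1 + 3×4 = 21; y[2] = 1×4 + 3×2 + 4×1 + 3×1 = 17; y[3] = 1×1 + 3×4 + 4×2 + 3×1 = 24 → [26, 21, 17, 24]

Linear: [1, 5, 14, 24, 25, 16, 3], Circular: [26, 21, 17, 24]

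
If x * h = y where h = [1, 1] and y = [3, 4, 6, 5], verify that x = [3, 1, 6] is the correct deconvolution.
Forward-compute [3, 1, 6] * [1, 1]: y[0] = 3×1 = 3; y[1] = 3×1 + 1×1 = 4; y[2] = 1×1 + 6×1 = 7; y[3] = 6×1 = 6 → [3, 4, 7, 6]. Does not match given y = [3, 4, 6, 5].

Not verified. [3, 1, 6] * [1, 1] = [3, 4, 7, 6], which differs from [3, 4, 6, 5] at index 2.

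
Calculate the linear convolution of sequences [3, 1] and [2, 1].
y[0] = 3×2 = 6; y[1] = 3×1 + 1×2 = 5; y[2] = 1×1 = 1

[6, 5, 1]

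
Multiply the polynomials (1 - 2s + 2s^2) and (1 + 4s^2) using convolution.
Ascending coefficients: a = [1, -2, 2], b = [1, 0, 4]. c[0] = 1×1 = 1; c[1] = 1×0 + -2×1 = -2; c[2] = 1×4 + -2×0 + 2×1 = 6; c[3] = -2×4 + 2×0 = -8; c[4] = 2×4 = 8. Result coefficients: [1, -2, 6, -8, 8] → 1 - 2s + 6s^2 - 8s^3 + 8s^4

1 - 2s + 6s^2 - 8s^3 + 8s^4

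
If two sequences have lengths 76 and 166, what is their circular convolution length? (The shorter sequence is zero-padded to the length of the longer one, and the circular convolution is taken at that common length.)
Circular convolution (zero-padding the shorter input) has length max(m, n) = max(76, 166) = 166

166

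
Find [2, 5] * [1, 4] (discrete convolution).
y[0] = 2×1 = 2; y[1] = 2×4 + 5×1 = 13; y[2] = 5×4 = 20

[2, 13, 20]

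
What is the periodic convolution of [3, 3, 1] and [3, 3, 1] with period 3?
Use y[k] = Σ_j x[j]·h[(k-j) mod 3]. y[0] = 3×3 + 3×1 + 1×3 = 15; y[1] = 3×3 + 3×3 + 1×1 = 19; y[2] = 3×1 + 3×3 + 1×3 = 15. Result: [15, 19, 15]

[15, 19, 15]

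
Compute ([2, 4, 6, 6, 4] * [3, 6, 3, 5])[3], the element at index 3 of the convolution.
Use y[k] = Σ_i a[i]·b[k-i] at k=3. y[3] = 2×5 + 4×3 + 6×6 + 6×3 = 76

76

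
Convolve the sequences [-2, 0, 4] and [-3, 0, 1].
y[0] = -2×-3 = 6; y[1] = -2×0 + 0×-3 = 0; y[2] = -2×1 + 0×0 + 4×-3 = -14; y[3] = 0×1 + 4×0 = 0; y[4] = 4×1 = 4

[6, 0, -14, 0, 4]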